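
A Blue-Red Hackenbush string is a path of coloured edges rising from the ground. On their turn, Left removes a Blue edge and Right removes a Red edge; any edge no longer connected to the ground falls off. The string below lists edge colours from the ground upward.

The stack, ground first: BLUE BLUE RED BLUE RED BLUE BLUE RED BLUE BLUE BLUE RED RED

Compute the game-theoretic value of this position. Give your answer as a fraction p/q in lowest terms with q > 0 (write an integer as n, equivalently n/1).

Prefix values for BLUE BLUE RED BLUE RED BLUE BLUE RED BLUE BLUE BLUE RED RED via {L|R} + simplicity:
G_1 [B]  L=[0]  R=[—]  -> 1
G_2 [BB]  L=[0; 1]  R=[—]  -> 2
G_3 [BBR]  L=[0; 1]  R=[2]  -> 3/2
G_4 [BBRB]  L=[0; 1; 3/2]  R=[2]  -> 7/4
G_5 [BBRBR]  L=[0; 1; 3/2]  R=[7/4; 2]  -> 13/8
G_6 [BBRBRB]  L=[0; 1; 3/2; 13/8]  R=[7/4; 2]  -> 27/16
G_7 [BBRBRBB]  L=[0; 1; 3/2; 13/8; 27/16]  R=[7/4; 2]  -> 55/32
G_8 [BBRBRBBR]  L=[0; 1; 3/2; 13/8; 27/16]  R=[55/32; 7/4; 2]  -> 109/64
G_9 [BBRBRBBRB]  L=[0; 1; 3/2; 13/8; 27/16; 109/64]  R=[55/32; 7/4; 2]  -> 219/128
G_10 [BBRBRBBRBB]  L=[0; 1; 3/2; 13/8; 27/16; 109/64; 219/128]  R=[55/32; 7/4; 2]  -> 439/256
G_11 [BBRBRBBRBBB]  L=[0; 1; 3/2; 13/8; 27/16; 109/64; 219/128; 439/256]  R=[55/32; 7/4; 2]  -> 879/512
G_12 [BBRBRBBRBBBR]  L=[0; 1; 3/2; 13/8; 27/16; 109/64; 219/128; 439/256]  R=[879/512; 55/32; 7/4; 2]  -> 1757/1024
G_13 [BBRBRBBRBBBRR]  L=[0; 1; 3/2; 13/8; 27/16; 109/64; 219/128; 439/256]  R=[1757/1024; 879/512; 55/32; 7/4; 2]  -> 3513/2048

3513/2048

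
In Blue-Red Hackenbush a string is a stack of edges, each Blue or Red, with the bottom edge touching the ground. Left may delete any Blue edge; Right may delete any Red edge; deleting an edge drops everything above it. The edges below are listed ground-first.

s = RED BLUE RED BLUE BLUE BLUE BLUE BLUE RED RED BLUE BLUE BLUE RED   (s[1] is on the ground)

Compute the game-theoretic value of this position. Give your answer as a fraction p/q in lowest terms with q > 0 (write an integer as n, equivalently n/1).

Recurse on prefixes of the 14-edge string RED BLUE RED BLUE BLUE BLUE BLUE BLUE RED RED BLUE BLUE BLUE RED:
R: Left { ∅ }, Right { 0 } => simplest -1
RB: Left { -1 }, Right { 0 } => simplest -1/2
RBR: Left { -1 }, Right { -1/2,0 } => simplest -3/4
RBRB: Left { -1,-3/4 }, Right { -1/2,0 } => simplest -5/8
RBRBB: Left { -1,-3/4,-5/8 }, Right { -1/2,0 } => simplest -9/16
RBRBBB: Left { -1,-3/4,-5/8,-9/16 }, Right { -1/2,0 } => simplest -17/32
RBRBBBB: Left { -1,-3/4,-5/8,-9/16,-17/32 }, Right { -1/2,0 } => simplest -33/64
RBRBBBBB: Left { -1,-3/4,-5/8,-9/16,-17/32,-33/64 }, Right { -1/2,0 } => simplest -65/128
RBRBBBBBR: Left { -1,-3/4,-5/8,-9/16,-17/32,-33/64 }, Right { -65/128,-1/2,0 } => simplest -131/256
RBRBBBBBRR: Left { -1,-3/4,-5/8,-9/16,-17/32,-33/64 }, Right { -131/256,-65/128,-1/2,0 } => simplest -263/512
RBRBBBBBRRB: Left { -1,-3/4,-5/8,-9/16,-17/32,-33/64,-263/512 }, Right { -131/256,-65/128,-1/2,0 } => simplest -525/1024
RBRBBBBBRRBB: Left { -1,-3/4,-5/8,-9/16,-17/32,-33/64,-263/512,-525/1024 }, Right { -131/256,-65/128,-1/2,0 } => simplest -1049/2048
RBRBBBBBRRBBB: Left { -1,-3/4,-5/8,-9/16,-17/32,-33/64,-263/512,-525/1024,-1049/2048 }, Right { -131/256,-65/128,-1/2,0 } => simplest -2097/4096
RBRBBBBBRRBBBR: Left { -1,-3/4,-5/8,-9/16,-17/32,-33/64,-263/512,-525/1024,-1049/2048 }, Right { -2097/4096,-131/256,-65/128,-1/2,0 } => simplest -4195/8192

-4195/8192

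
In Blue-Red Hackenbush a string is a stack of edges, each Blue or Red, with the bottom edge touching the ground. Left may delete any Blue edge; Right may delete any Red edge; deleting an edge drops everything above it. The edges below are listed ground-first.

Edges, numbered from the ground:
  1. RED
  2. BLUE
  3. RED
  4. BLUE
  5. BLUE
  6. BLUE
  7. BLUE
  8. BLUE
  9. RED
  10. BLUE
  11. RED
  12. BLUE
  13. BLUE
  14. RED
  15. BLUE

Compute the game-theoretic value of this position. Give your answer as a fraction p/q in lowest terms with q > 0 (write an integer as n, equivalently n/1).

Build g(s[:k]) for k = 1..15, string s = RED BLUE RED BLUE BLUE BLUE BLUE BLUE RED BLUE RED BLUE BLUE RED BLUE.
g(R) = { (no moves) | 0 } — -1
g(RB) = { -1 | 0 } — -1/2
g(RBR) = { -1 | -1/2,0 } — -3/4
g(RBRB) = { -1,-3/4 | -1/2,0 } — -5/8
g(RBRBB) = { -1,-3/4,-5/8 | -1/2,0 } — -9/16
g(RBRBBB) = { -1,-3/4,-5/8,-9/16 | -1/2,0 } — -17/32
g(RBRBBBB) = { -1,-3/4,-5/8,-9/16,-17/32 | -1/2,0 } — -33/64
g(RBRBBBBB) = { -1,-3/4,-5/8,-9/16,-17/32,-33/64 | -1/2,0 } — -65/128
g(RBRBBBBBR) = { -1,-3/4,-5/8,-9/16,-17/32,-33/64 | -65/128,-1/2,0 } — -131/256
g(RBRBBBBBRB) = { -1,-3/4,-5/8,-9/16,-17/32,-33/64,-131/256 | -65/128,-1/2,0 } — -261/512
g(RBRBBBBBRBR) = { -1,-3/4,-5/8,-9/16,-17/32,-33/64,-131/256 | -261/512,-65/128,-1/2,0 } — -523/1024
g(RBRBBBBBRBRB) = { -1,-3/4,-5/8,-9/16,-17/32,-33/64,-131/256,-523/1024 | -261/512,-65/128,-1/2,0 } — -1045/2048
g(RBRBBBBBRBRBB) = { -1,-3/4,-5/8,-9/16,-17/32,-33/64,-131/256,-523/1024,-1045/2048 | -261/512,-65/128,-1/2,0 } — -2089/4096
g(RBRBBBBBRBRBBR) = { -1,-3/4,-5/8,-9/16,-17/32,-33/64,-131/256,-523/1024,-1045/2048 | -2089/4096,-261/512,-65/128,-1/2,0 } — -4179/8192
g(RBRBBBBBRBRBBRB) = { -1,-3/4,-5/8,-9/16,-17/32,-33/64,-131/256,-523/1024,-1045/2048,-4179/8192 | -2089/4096,-261/512,-65/128,-1/2,0 } — -8357/16384

-8357/16384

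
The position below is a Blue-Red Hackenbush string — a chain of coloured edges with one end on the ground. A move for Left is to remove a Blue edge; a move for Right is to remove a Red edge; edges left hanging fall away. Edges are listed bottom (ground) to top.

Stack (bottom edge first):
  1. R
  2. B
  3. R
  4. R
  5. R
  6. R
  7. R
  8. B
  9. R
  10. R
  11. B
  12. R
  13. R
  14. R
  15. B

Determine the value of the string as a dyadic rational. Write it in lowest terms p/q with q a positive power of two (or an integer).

-16093/16384

step 1: add R to get R; options L={ — } R={ 0 } ⇒ -1
step 2: add B to get RB; options L={ -1 } R={ 0 } ⇒ -1/2
step 3: add R to get RBR; options L={ -1 } R={ -1/2; 0 } ⇒ -3/4
step 4: add R to get RBRR; options L={ -1 } R={ -3/4; -1/2; 0 } ⇒ -7/8
step 5: add R to get RBRRR; options L={ -1 } R={ -7/8; -3/4; -1/2; 0 } ⇒ -15/16
step 6: add R to get RBRRRR; options L={ -1 } R={ -15/16; -7/8; -3/4; -1/2; 0 } ⇒ -31/32
step 7: add R to get RBRRRRR; options L={ -1 } R={ -31/32; -15/16; -7/8; -3/4; -1/2; 0 } ⇒ -63/64
step 8: add B to get RBRRRRRB; options L={ -1; -63/64 } R={ -31/32; -15/16; -7/8; -3/4; -1/2; 0 } ⇒ -125/128
step 9: add R to get RBRRRRRBR; options L={ -1; -63/64 } R={ -125/128; -31/32; -15/16; -7/8; -3/4; -1/2; 0 } ⇒ -251/256
step 10: add R to get RBRRRRRBRR; options L={ -1; -63/64 } R={ -251/256; -125/128; -31/32; -15/16; -7/8; -3/4; -1/2; 0 } ⇒ -503/512
step 11: add B to get RBRRRRRBRRB; options L={ -1; -63/64; -503/512 } R={ -251/256; -125/128; -31/32; -15/16; -7/8; -3/4; -1/2; 0 } ⇒ -1005/1024
step 12: add R to get RBRRRRRBRRBR; options L={ -1; -63/64; -503/512 } R={ -1005/1024; -251/256; -125/128; -31/32; -15/16; -7/8; -3/4; -1/2; 0 } ⇒ -2011/2048
step 13: add R to get RBRRRRRBRRBRR; options L={ -1; -63/64; -503/512 } R={ -2011/2048; -1005/1024; -251/256; -125/128; -31/32; -15/16; -7/8; -3/4; -1/2; 0 } ⇒ -4023/4096
step 14: add R to get RBRRRRRBRRBRRR; options L={ -1; -63/64; -503/512 } R={ -4023/4096; -2011/2048; -1005/1024; -251/256; -125/128; -31/32; -15/16; -7/8; -3/4; -1/2; 0 } ⇒ -8047/8192
step 15: add B to get RBRRRRRBRRBRRRB; options L={ -1; -63/64; -503/512; -8047/8192 } R={ -4023/4096; -2011/2048; -1005/1024; -251/256; -125/128; -31/32; -15/16; -7/8; -3/4; -1/2; 0 } ⇒ -16093/16384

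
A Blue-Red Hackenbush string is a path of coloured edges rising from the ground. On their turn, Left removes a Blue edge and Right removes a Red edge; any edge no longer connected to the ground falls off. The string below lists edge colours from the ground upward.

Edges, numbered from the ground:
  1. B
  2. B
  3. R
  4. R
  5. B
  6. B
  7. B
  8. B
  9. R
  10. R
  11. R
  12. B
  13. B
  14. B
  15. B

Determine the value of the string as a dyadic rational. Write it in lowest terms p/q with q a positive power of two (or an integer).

Build g(s[:k]) for k = 1..15, string s = B B R R B B B B R R R B B B B.
edge 1 of 15 (B): { 0 |  } = 1
edge 2 of 15 (B): { 0, 1 |  } = 2
edge 3 of 15 (R): { 0, 1 | 2 } = 3/2
edge 4 of 15 (R): { 0, 1 | 3/2, 2 } = 5/4
edge 5 of 15 (B): { 0, 1, 5/4 | 3/2, 2 } = 11/8
edge 6 of 15 (B): { 0, 1, 5/4, 11/8 | 3/2, 2 } = 23/16
edge 7 of 15 (B): { 0, 1, 5/4, 11/8, 23/16 | 3/2, 2 } = 47/32
edge 8 of 15 (B): { 0, 1, 5/4, 11/8, 23/16, 47/32 | 3/2, 2 } = 95/64
edge 9 of 15 (R): { 0, 1, 5/4, 11/8, 23/16, 47/32 | 95/64, 3/2, 2 } = 189/128
edge 10 of 15 (R): { 0, 1, 5/4, 11/8, 23/16, 47/32 | 189/128, 95/64, 3/2, 2 } = 377/256
edge 11 of 15 (R): { 0, 1, 5/4, 11/8, 23/16, 47/32 | 377/256, 189/128, 95/64, 3/2, 2 } = 753/512
edge 12 of 15 (B): { 0, 1, 5/4, 11/8, 23/16, 47/32, 753/512 | 377/256, 189/128, 95/64, 3/2, 2 } = 1507/1024
edge 13 of 15 (B): { 0, 1, 5/4, 11/8, 23/16, 47/32, 753/512, 1507/1024 | 377/256, 189/128, 95/64, 3/2, 2 } = 3015/2048
edge 14 of 15 (B): { 0, 1, 5/4, 11/8, 23/16, 47/32, 753/512, 1507/1024, 3015/2048 | 377/256, 189/128, 95/64, 3/2, 2 } = 6031/4096
edge 15 of 15 (B): { 0, 1, 5/4, 11/8, 23/16, 47/32, 753/512, 1507/1024, 3015/2048, 6031/4096 | 377/256, 189/128, 95/64, 3/2, 2 } = 12063/8192

12063/8192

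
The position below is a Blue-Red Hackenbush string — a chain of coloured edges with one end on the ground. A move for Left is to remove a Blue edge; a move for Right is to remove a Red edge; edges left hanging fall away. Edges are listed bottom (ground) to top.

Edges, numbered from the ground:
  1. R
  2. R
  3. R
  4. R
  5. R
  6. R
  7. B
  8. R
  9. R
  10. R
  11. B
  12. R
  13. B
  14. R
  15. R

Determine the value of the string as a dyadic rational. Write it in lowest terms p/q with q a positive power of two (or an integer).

Build g(s[:k]) for k = 1..15, string s = R R R R R R B R R R B R B R R.
g_1 [R]  L=[—]  R=[0]  gives -1
g_2 [RR]  L=[—]  R=[-1; 0]  gives -2
g_3 [RRR]  L=[—]  R=[-2; -1; 0]  gives -3
g_4 [RRRR]  L=[—]  R=[-3; -2; -1; 0]  gives -4
g_5 [RRRRR]  L=[—]  R=[-4; -3; -2; -1; 0]  gives -5
g_6 [RRRRRR]  L=[—]  R=[-5; -4; -3; -2; -1; 0]  gives -6
g_7 [RRRRRRB]  L=[-6]  R=[-5; -4; -3; -2; -1; 0]  gives -11/2
g_8 [RRRRRRBR]  L=[-6]  R=[-11/2; -5; -4; -3; -2; -1; 0]  gives -23/4
g_9 [RRRRRRBRR]  L=[-6]  R=[-23/4; -11/2; -5; -4; -3; -2; -1; 0]  gives -47/8
g_10 [RRRRRRBRRR]  L=[-6]  R=[-47/8; -23/4; -11/2; -5; -4; -3; -2; -1; 0]  gives -95/16
g_11 [RRRRRRBRRRB]  L=[-6; -95/16]  R=[-47/8; -23/4; -11/2; -5; -4; -3; -2; -1; 0]  gives -189/32
g_12 [RRRRRRBRRRBR]  L=[-6; -95/16]  R=[-189/32; -47/8; -23/4; -11/2; -5; -4; -3; -2; -1; 0]  gives -379/64
g_13 [RRRRRRBRRRBRB]  L=[-6; -95/16; -379/64]  R=[-189/32; -47/8; -23/4; -11/2; -5; -4; -3; -2; -1; 0]  gives -757/128
g_14 [RRRRRRBRRRBRBR]  L=[-6; -95/16; -379/64]  R=[-757/128; -189/32; -47/8; -23/4; -11/2; -5; -4; -3; -2; -1; 0]  gives -1515/256
g_15 [RRRRRRBRRRBRBRR]  L=[-6; -95/16; -379/64]  R=[-1515/256; -757/128; -189/32; -47/8; -23/4; -11/2; -5; -4; -3; -2; -1; 0]  gives -3031/512

-3031/512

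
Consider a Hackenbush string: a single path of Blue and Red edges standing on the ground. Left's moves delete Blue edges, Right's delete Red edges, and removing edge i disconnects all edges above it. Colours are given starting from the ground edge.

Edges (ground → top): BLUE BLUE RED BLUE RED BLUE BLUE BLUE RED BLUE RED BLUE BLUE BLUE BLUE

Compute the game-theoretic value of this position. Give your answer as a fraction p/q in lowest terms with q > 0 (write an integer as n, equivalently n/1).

Recurse on prefixes of the 15-edge string BLUE BLUE RED BLUE RED BLUE BLUE BLUE RED BLUE RED BLUE BLUE BLUE BLUE:
step 1: add BLUE to get B; options L={ 0 } R={ · } -> 1
step 2: add BLUE to get BB; options L={ 0, 1 } R={ · } -> 2
step 3: add RED to get BBR; options L={ 0, 1 } R={ 2 } -> 3/2
step 4: add BLUE to get BBRB; options L={ 0, 1, 3/2 } R={ 2 } -> 7/4
step 5: add RED to get BBRBR; options L={ 0, 1, 3/2 } R={ 7/4, 2 } -> 13/8
step 6: add BLUE to get BBRBRB; options L={ 0, 1, 3/2, 13/8 } R={ 7/4, 2 } -> 27/16
step 7: add BLUE to get BBRBRBB; options L={ 0, 1, 3/2, 13/8, 27/16 } R={ 7/4, 2 } -> 55/32
step 8: add BLUE to get BBRBRBBB; options L={ 0, 1, 3/2, 13/8, 27/16, 55/32 } R={ 7/4, 2 } -> 111/64
step 9: add RED to get BBRBRBBBR; options L={ 0, 1, 3/2, 13/8, 27/16, 55/32 } R={ 111/64, 7/4, 2 } -> 221/128
step 10: add BLUE to get BBRBRBBBRB; options L={ 0, 1, 3/2, 13/8, 27/16, 55/32, 221/128 } R={ 111/64, 7/4, 2 } -> 443/256
step 11: add RED to get BBRBRBBBRBR; options L={ 0, 1, 3/2, 13/8, 27/16, 55/32, 221/128 } R={ 443/256, 111/64, 7/4, 2 } -> 885/512
step 12: add BLUE to get BBRBRBBBRBRB; options L={ 0, 1, 3/2, 13/8, 27/16, 55/32, 221/128, 885/512 } R={ 443/256, 111/64, 7/4, 2 } -> 1771/1024
step 13: add BLUE to get BBRBRBBBRBRBB; options L={ 0, 1, 3/2, 13/8, 27/16, 55/32, 221/128, 885/512, 1771/1024 } R={ 443/256, 111/64, 7/4, 2 } -> 3543/2048
step 14: add BLUE to get BBRBRBBBRBRBBB; options L={ 0, 1, 3/2, 13/8, 27/16, 55/32, 221/128, 885/512, 1771/1024, 3543/2048 } R={ 443/256, 111/64, 7/4, 2 } -> 7087/4096
step 15: add BLUE to get BBRBRBBBRBRBBBB; options L={ 0, 1, 3/2, 13/8, 27/16, 55/32, 221/128, 885/512, 1771/1024, 3543/2048, 7087/4096 } R={ 443/256, 111/64, 7/4, 2 } -> 14175/8192

14175/8192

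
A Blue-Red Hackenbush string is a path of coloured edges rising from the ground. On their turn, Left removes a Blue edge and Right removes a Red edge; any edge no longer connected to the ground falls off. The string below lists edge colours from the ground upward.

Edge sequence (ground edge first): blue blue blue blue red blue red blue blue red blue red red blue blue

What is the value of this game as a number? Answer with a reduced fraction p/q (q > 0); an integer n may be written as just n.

Build value(s[:k]) for k = 1..15, string s = blue blue blue blue red blue red blue blue red blue red red blue blue.
step 1: add blue to get b; options L={ 0 } R={ — } -> 1
step 2: add blue to get bb; options L={ 0 1 } R={ — } -> 2
step 3: add blue to get bbb; options L={ 0 1 2 } R={ — } -> 3
step 4: add blue to get bbbb; options L={ 0 1 2 3 } R={ — } -> 4
step 5: add red to get bbbbr; options L={ 0 1 2 3 } R={ 4 } -> 7/2
step 6: add blue to get bbbbrb; options L={ 0 1 2 3 7/2 } R={ 4 } -> 15/4
step 7: add red to get bbbbrbr; options L={ 0 1 2 3 7/2 } R={ 15/4 4 } -> 29/8
step 8: add blue to get bbbbrbrb; options L={ 0 1 2 3 7/2 29/8 } R={ 15/4 4 } -> 59/16
step 9: add blue to get bbbbrbrbb; options L={ 0 1 2 3 7/2 29/8 59/16 } R={ 15/4 4 } -> 119/32
step 10: add red to get bbbbrbrbbr; options L={ 0 1 2 3 7/2 29/8 59/16 } R={ 119/32 15/4 4 } -> 237/64
step 11: add blue to get bbbbrbrbbrb; options L={ 0 1 2 3 7/2 29/8 59/16 237/64 } R={ 119/32 15/4 4 } -> 475/128
step 12: add red to get bbbbrbrbbrbr; options L={ 0 1 2 3 7/2 29/8 59/16 237/64 } R={ 475/128 119/32 15/4 4 } -> 949/256
step 13: add red to get bbbbrbrbbrbrr; options L={ 0 1 2 3 7/2 29/8 59/16 237/64 } R={ 949/256 475/128 119/32 15/4 4 } -> 1897/512
step 14: add blue to get bbbbrbrbbrbrrb; options L={ 0 1 2 3 7/2 29/8 59/16 237/64 1897/512 } R={ 949/256 475/128 119/32 15/4 4 } -> 3795/1024
step 15: add blue to get bbbbrbrbbrbrrbb; options L={ 0 1 2 3 7/2 29/8 59/16 237/64 1897/512 3795/1024 } R={ 949/256 475/128 119/32 15/4 4 } -> 7591/2048

7591/2048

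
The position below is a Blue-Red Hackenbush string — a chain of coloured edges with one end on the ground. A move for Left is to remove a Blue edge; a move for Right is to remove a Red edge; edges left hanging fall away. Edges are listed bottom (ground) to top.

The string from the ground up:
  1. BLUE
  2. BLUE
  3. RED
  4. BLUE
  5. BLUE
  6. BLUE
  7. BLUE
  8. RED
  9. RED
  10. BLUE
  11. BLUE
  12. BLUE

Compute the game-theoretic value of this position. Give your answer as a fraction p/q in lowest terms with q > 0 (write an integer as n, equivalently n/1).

1999/1024

B: Left { 0 }, Right { ∅ } so simplest 1
BB: Left { 0; 1 }, Right { ∅ } so simplest 2
BBR: Left { 0; 1 }, Right { 2 } so simplest 3/2
BBRB: Left { 0; 1; 3/2 }, Right { 2 } so simplest 7/4
BBRBB: Left { 0; 1; 3/2; 7/4 }, Right { 2 } so simplest 15/8
BBRBBB: Left { 0; 1; 3/2; 7/4; 15/8 }, Right { 2 } so simplest 31/16
BBRBBBB: Left { 0; 1; 3/2; 7/4; 15/8; 31/16 }, Right { 2 } so simplest 63/32
BBRBBBBR: Left { 0; 1; 3/2; 7/4; 15/8; 31/16 }, Right { 63/32; 2 } so simplest 125/64
BBRBBBBRR: Left { 0; 1; 3/2; 7/4; 15/8; 31/16 }, Right { 125/64; 63/32; 2 } so simplest 249/128
BBRBBBBRRB: Left { 0; 1; 3/2; 7/4; 15/8; 31/16; 249/128 }, Right { 125/64; 63/32; 2 } so simplest 499/256
BBRBBBBRRBB: Left { 0; 1; 3/2; 7/4; 15/8; 31/16; 249/128; 499/256 }, Right { 125/64; 63/32; 2 } so simplest 999/512
BBRBBBBRRBBB: Left { 0; 1; 3/2; 7/4; 15/8; 31/16; 249/128; 499/256; 999/512 }, Right { 125/64; 63/32; 2 } so simplest 1999/1024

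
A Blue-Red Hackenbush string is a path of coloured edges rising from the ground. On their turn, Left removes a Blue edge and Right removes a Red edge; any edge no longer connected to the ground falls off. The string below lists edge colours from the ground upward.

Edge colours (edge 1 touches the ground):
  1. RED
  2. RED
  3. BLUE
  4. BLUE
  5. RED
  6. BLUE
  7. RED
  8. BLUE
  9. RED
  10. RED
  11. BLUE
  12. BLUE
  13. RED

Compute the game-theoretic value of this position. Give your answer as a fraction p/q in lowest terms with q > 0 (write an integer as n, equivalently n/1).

-2739/2048

Build v(s[:k]) for k = 1..13, string s = RED RED BLUE BLUE RED BLUE RED BLUE RED RED BLUE BLUE RED.
R: Left { ∅ }, Right { 0 } gives simplest -1
RR: Left { ∅ }, Right { -1; 0 } gives simplest -2
RRB: Left { -2 }, Right { -1; 0 } gives simplest -3/2
RRBB: Left { -2; -3/2 }, Right { -1; 0 } gives simplest -5/4
RRBBR: Left { -2; -3/2 }, Right { -5/4; -1; 0 } gives simplest -11/8
RRBBRB: Left { -2; -3/2; -11/8 }, Right { -5/4; -1; 0 } gives simplest -21/16
RRBBRBR: Left { -2; -3/2; -11/8 }, Right { -21/16; -5/4; -1; 0 } gives simplest -43/32
RRBBRBRB: Left { -2; -3/2; -11/8; -43/32 }, Right { -21/16; -5/4; -1; 0 } gives simplest -85/64
RRBBRBRBR: Left { -2; -3/2; -11/8; -43/32 }, Right { -85/64; -21/16; -5/4; -1; 0 } gives simplest -171/128
RRBBRBRBRR: Left { -2; -3/2; -11/8; -43/32 }, Right { -171/128; -85/64; -21/16; -5/4; -1; 0 } gives simplest -343/256
RRBBRBRBRRB: Left { -2; -3/2; -11/8; -43/32; -343/256 }, Right { -171/128; -85/64; -21/16; -5/4; -1; 0 } gives simplest -685/512
RRBBRBRBRRBB: Left { -2; -3/2; -11/8; -43/32; -343/256; -685/512 }, Right { -171/128; -85/64; -21/16; -5/4; -1; 0 } gives simplest -1369/1024
RRBBRBRBRRBBR: Left { -2; -3/2; -11/8; -43/32; -343/256; -685/512 }, Right { -1369/1024; -171/128; -85/64; -21/16; -5/4; -1; 0 } gives simplest -2739/2048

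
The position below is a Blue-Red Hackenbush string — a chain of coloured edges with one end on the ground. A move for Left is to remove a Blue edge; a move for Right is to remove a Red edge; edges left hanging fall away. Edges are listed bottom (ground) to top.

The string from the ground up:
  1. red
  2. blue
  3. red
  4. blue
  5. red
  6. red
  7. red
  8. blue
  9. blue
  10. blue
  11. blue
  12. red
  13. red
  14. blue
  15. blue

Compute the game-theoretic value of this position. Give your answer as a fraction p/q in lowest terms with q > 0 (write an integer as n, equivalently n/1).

edge 1 of 15 (red): {  | 0 } ⇒ -1
edge 2 of 15 (blue): { -1 | 0 } ⇒ -1/2
edge 3 of 15 (red): { -1 | -1/2 0 } ⇒ -3/4
edge 4 of 15 (blue): { -1 -3/4 | -1/2 0 } ⇒ -5/8
edge 5 of 15 (red): { -1 -3/4 | -5/8 -1/2 0 } ⇒ -11/16
edge 6 of 15 (red): { -1 -3/4 | -11/16 -5/8 -1/2 0 } ⇒ -23/32
edge 7 of 15 (red): { -1 -3/4 | -23/32 -11/16 -5/8 -1/2 0 } ⇒ -47/64
edge 8 of 15 (blue): { -1 -3/4 -47/64 | -23/32 -11/16 -5/8 -1/2 0 } ⇒ -93/128
edge 9 of 15 (blue): { -1 -3/4 -47/64 -93/128 | -23/32 -11/16 -5/8 -1/2 0 } ⇒ -185/256
edge 10 of 15 (blue): { -1 -3/4 -47/64 -93/128 -185/256 | -23/32 -11/16 -5/8 -1/2 0 } ⇒ -369/512
edge 11 of 15 (blue): { -1 -3/4 -47/64 -93/128 -185/256 -369/512 | -23/32 -11/16 -5/8 -1/2 0 } ⇒ -737/1024
edge 12 of 15 (red): { -1 -3/4 -47/64 -93/128 -185/256 -369/512 | -737/1024 -23/32 -11/16 -5/8 -1/2 0 } ⇒ -1475/2048
edge 13 of 15 (red): { -1 -3/4 -47/64 -93/128 -185/256 -369/512 | -1475/2048 -737/1024 -23/32 -11/16 -5/8 -1/2 0 } ⇒ -2951/4096
edge 14 of 15 (blue): { -1 -3/4 -47/64 -93/128 -185/256 -369/512 -2951/4096 | -1475/2048 -737/1024 -23/32 -11/16 -5/8 -1/2 0 } ⇒ -5901/8192
edge 15 of 15 (blue): { -1 -3/4 -47/64 -93/128 -185/256 -369/512 -2951/4096 -5901/8192 | -1475/2048 -737/1024 -23/32 -11/16 -5/8 -1/2 0 } ⇒ -11801/16384

-11801/16384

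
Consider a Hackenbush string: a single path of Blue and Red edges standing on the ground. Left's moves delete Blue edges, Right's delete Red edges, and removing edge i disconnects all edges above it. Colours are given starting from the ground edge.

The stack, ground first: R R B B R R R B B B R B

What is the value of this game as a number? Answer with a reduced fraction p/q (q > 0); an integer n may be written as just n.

Prefix values for R R B B R R R B B B R B via {L|R} + simplicity:
R: Left { ∅ }, Right { 0 } => simplest -1
RR: Left { ∅ }, Right { -1 0 } => simplest -2
RRB: Left { -2 }, Right { -1 0 } => simplest -3/2
RRBB: Left { -2 -3/2 }, Right { -1 0 } => simplest -5/4
RRBBR: Left { -2 -3/2 }, Right { -5/4 -1 0 } => simplest -11/8
RRBBRR: Left { -2 -3/2 }, Right { -11/8 -5/4 -1 0 } => simplest -23/16
RRBBRRR: Left { -2 -3/2 }, Right { -23/16 -11/8 -5/4 -1 0 } => simplest -47/32
RRBBRRRB: Left { -2 -3/2 -47/32 }, Right { -23/16 -11/8 -5/4 -1 0 } => simplest -93/64
RRBBRRRBB: Left { -2 -3/2 -47/32 -93/64 }, Right { -23/16 -11/8 -5/4 -1 0 } => simplest -185/128
RRBBRRRBBB: Left { -2 -3/2 -47/32 -93/64 -185/128 }, Right { -23/16 -11/8 -5/4 -1 0 } => simplest -369/256
RRBBRRRBBBR: Left { -2 -3/2 -47/32 -93/64 -185/128 }, Right { -369/256 -23/16 -11/8 -5/4 -1 0 } => simplest -739/512
RRBBRRRBBBRB: Left { -2 -3/2 -47/32 -93/64 -185/128 -739/512 }, Right { -369/256 -23/16 -11/8 -5/4 -1 0 } => simplest -1477/1024

-1477/1024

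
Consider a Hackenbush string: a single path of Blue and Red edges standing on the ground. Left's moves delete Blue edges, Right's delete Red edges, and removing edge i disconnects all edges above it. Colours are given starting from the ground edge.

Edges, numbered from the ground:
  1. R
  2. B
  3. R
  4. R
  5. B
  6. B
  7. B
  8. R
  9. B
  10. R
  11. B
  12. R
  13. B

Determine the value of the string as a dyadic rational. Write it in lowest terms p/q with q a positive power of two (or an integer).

-3157/4096

v_1 [R]  L=[—]  R=[0]  — -1
v_2 [RB]  L=[-1]  R=[0]  — -1/2
v_3 [RBR]  L=[-1]  R=[-1/2, 0]  — -3/4
v_4 [RBRR]  L=[-1]  R=[-3/4, -1/2, 0]  — -7/8
v_5 [RBRRB]  L=[-1, -7/8]  R=[-3/4, -1/2, 0]  — -13/16
v_6 [RBRRBB]  L=[-1, -7/8, -13/16]  R=[-3/4, -1/2, 0]  — -25/32
v_7 [RBRRBBB]  L=[-1, -7/8, -13/16, -25/32]  R=[-3/4, -1/2, 0]  — -49/64
v_8 [RBRRBBBR]  L=[-1, -7/8, -13/16, -25/32]  R=[-49/64, -3/4, -1/2, 0]  — -99/128
v_9 [RBRRBBBRB]  L=[-1, -7/8, -13/16, -25/32, -99/128]  R=[-49/64, -3/4, -1/2, 0]  — -197/256
v_10 [RBRRBBBRBR]  L=[-1, -7/8, -13/16, -25/32, -99/128]  R=[-197/256, -49/64, -3/4, -1/2, 0]  — -395/512
v_11 [RBRRBBBRBRB]  L=[-1, -7/8, -13/16, -25/32, -99/128, -395/512]  R=[-197/256, -49/64, -3/4, -1/2, 0]  — -789/1024
v_12 [RBRRBBBRBRBR]  L=[-1, -7/8, -13/16, -25/32, -99/128, -395/512]  R=[-789/1024, -197/256, -49/64, -3/4, -1/2, 0]  — -1579/2048
v_13 [RBRRBBBRBRBRB]  L=[-1, -7/8, -13/16, -25/32, -99/128, -395/512, -1579/2048]  R=[-789/1024, -197/256, -49/64, -3/4, -1/2, 0]  — -3157/4096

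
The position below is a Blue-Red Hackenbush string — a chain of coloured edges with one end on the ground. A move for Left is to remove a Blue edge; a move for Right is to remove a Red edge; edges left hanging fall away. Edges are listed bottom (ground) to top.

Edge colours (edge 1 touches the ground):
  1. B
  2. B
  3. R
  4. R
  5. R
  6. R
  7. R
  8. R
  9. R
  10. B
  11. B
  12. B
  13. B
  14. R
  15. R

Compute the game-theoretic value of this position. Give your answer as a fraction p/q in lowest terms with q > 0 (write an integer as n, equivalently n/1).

Prefix values for B B R R R R R R R B B B B R R via {L|R} + simplicity:
edge 1 of 15 (B): { 0 | (no moves) } gives 1
edge 2 of 15 (B): { 0 1 | (no moves) } gives 2
edge 3 of 15 (R): { 0 1 | 2 } gives 3/2
edge 4 of 15 (R): { 0 1 | 3/2 2 } gives 5/4
edge 5 of 15 (R): { 0 1 | 5/4 3/2 2 } gives 9/8
edge 6 of 15 (R): { 0 1 | 9/8 5/4 3/2 2 } gives 17/16
edge 7 of 15 (R): { 0 1 | 17/16 9/8 5/4 3/2 2 } gives 33/32
edge 8 of 15 (R): { 0 1 | 33/32 17/16 9/8 5/4 3/2 2 } gives 65/64
edge 9 of 15 (R): { 0 1 | 65/64 33/32 17/16 9/8 5/4 3/2 2 } gives 129/128
edge 10 of 15 (B): { 0 1 129/128 | 65/64 33/32 17/16 9/8 5/4 3/2 2 } gives 259/256
edge 11 of 15 (B): { 0 1 129/128 259/256 | 65/64 33/32 17/16 9/8 5/4 3/2 2 } gives 519/512
edge 12 of 15 (B): { 0 1 129/128 259/256 519/512 | 65/64 33/32 17/16 9/8 5/4 3/2 2 } gives 1039/1024
edge 13 of 15 (B): { 0 1 129/128 259/256 519/512 1039/1024 | 65/64 33/32 17/16 9/8 5/4 3/2 2 } gives 2079/2048
edge 14 of 15 (R): { 0 1 129/128 259/256 519/512 1039/1024 | 2079/2048 65/64 33/32 17/16 9/8 5/4 3/2 2 } gives 4157/4096
edge 15 of 15 (R): { 0 1 129/128 259/256 519/512 1039/1024 | 4157/4096 2079/2048 65/64 33/32 17/16 9/8 5/4 3/2 2 } gives 8313/8192

8313/8192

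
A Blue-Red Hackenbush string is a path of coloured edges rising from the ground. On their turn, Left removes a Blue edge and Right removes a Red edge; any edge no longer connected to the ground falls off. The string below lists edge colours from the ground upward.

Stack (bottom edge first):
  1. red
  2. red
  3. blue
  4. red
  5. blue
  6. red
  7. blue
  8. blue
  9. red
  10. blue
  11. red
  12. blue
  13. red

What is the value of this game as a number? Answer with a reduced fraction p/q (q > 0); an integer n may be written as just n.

r: Left { (no moves) }, Right { 0 } = simplest -1
rr: Left { (no moves) }, Right { -1; 0 } = simplest -2
rrb: Left { -2 }, Right { -1; 0 } = simplest -3/2
rrbr: Left { -2 }, Right { -3/2; -1; 0 } = simplest -7/4
rrbrb: Left { -2; -7/4 }, Right { -3/2; -1; 0 } = simplest -13/8
rrbrbr: Left { -2; -7/4 }, Right { -13/8; -3/2; -1; 0 } = simplest -27/16
rrbrbrb: Left { -2; -7/4; -27/16 }, Right { -13/8; -3/2; -1; 0 } = simplest -53/32
rrbrbrbb: Left { -2; -7/4; -27/16; -53/32 }, Right { -13/8; -3/2; -1; 0 } = simplest -105/64
rrbrbrbbr: Left { -2; -7/4; -27/16; -53/32 }, Right { -105/64; -13/8; -3/2; -1; 0 } = simplest -211/128
rrbrbrbbrb: Left { -2; -7/4; -27/16; -53/32; -211/128 }, Right { -105/64; -13/8; -3/2; -1; 0 } = simplest -421/256
rrbrbrbbrbr: Left { -2; -7/4; -27/16; -53/32; -211/128 }, Right { -421/256; -105/64; -13/8; -3/2; -1; 0 } = simplest -843/512
rrbrbrbbrbrb: Left { -2; -7/4; -27/16; -53/32; -211/128; -843/512 }, Right { -421/256; -105/64; -13/8; -3/2; -1; 0 } = simplest -1685/1024
rrbrbrbbrbrbr: Left { -2; -7/4; -27/16; -53/32; -211/128; -843/512 }, Right { -1685/1024; -421/256; -105/64; -13/8; -3/2; -1; 0 } = simplest -3371/2048

-3371/2048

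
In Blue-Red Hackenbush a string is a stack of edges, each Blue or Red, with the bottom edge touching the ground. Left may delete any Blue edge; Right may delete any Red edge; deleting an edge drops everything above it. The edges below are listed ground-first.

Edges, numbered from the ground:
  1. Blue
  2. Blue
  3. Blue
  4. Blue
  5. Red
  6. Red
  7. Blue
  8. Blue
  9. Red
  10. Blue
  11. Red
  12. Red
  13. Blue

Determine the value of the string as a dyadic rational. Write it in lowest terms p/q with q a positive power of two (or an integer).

Prefix values for Blue Blue Blue Blue Red Red Blue Blue Red Blue Red Red Blue via {L|R} + simplicity:
val_1 [B]  L=[0]  R=[]  so 1
val_2 [BB]  L=[0, 1]  R=[]  so 2
val_3 [BBB]  L=[0, 1, 2]  R=[]  so 3
val_4 [BBBB]  L=[0, 1, 2, 3]  R=[]  so 4
val_5 [BBBBR]  L=[0, 1, 2, 3]  R=[4]  so 7/2
val_6 [BBBBRR]  L=[0, 1, 2, 3]  R=[7/2, 4]  so 13/4
val_7 [BBBBRRB]  L=[0, 1, 2, 3, 13/4]  R=[7/2, 4]  so 27/8
val_8 [BBBBRRBB]  L=[0, 1, 2, 3, 13/4, 27/8]  R=[7/2, 4]  so 55/16
val_9 [BBBBRRBBR]  L=[0, 1, 2, 3, 13/4, 27/8]  R=[55/16, 7/2, 4]  so 109/32
val_10 [BBBBRRBBRB]  L=[0, 1, 2, 3, 13/4, 27/8, 109/32]  R=[55/16, 7/2, 4]  so 219/64
val_11 [BBBBRRBBRBR]  L=[0, 1, 2, 3, 13/4, 27/8, 109/32]  R=[219/64, 55/16, 7/2, 4]  so 437/128
val_12 [BBBBRRBBRBRR]  L=[0, 1, 2, 3, 13/4, 27/8, 109/32]  R=[437/128, 219/64, 55/16, 7/2, 4]  so 873/256
val_13 [BBBBRRBBRBRRB]  L=[0, 1, 2, 3, 13/4, 27/8, 109/32, 873/256]  R=[437/128, 219/64, 55/16, 7/2, 4]  so 1747/512

1747/512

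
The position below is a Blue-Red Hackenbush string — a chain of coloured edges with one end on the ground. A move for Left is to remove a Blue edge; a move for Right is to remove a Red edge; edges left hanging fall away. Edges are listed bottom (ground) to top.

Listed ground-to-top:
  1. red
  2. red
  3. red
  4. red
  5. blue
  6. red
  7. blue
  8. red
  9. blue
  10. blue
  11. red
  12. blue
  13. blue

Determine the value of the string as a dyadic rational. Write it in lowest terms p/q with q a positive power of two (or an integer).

-1865/512

edge 1 of 13 (red): { (no moves) | 0 } so -1
edge 2 of 13 (red): { (no moves) | -1; 0 } so -2
edge 3 of 13 (red): { (no moves) | -2; -1; 0 } so -3
edge 4 of 13 (red): { (no moves) | -3; -2; -1; 0 } so -4
edge 5 of 13 (blue): { -4 | -3; -2; -1; 0 } so -7/2
edge 6 of 13 (red): { -4 | -7/2; -3; -2; -1; 0 } so -15/4
edge 7 of 13 (blue): { -4; -15/4 | -7/2; -3; -2; -1; 0 } so -29/8
edge 8 of 13 (red): { -4; -15/4 | -29/8; -7/2; -3; -2; -1; 0 } so -59/16
edge 9 of 13 (blue): { -4; -15/4; -59/16 | -29/8; -7/2; -3; -2; -1; 0 } so -117/32
edge 10 of 13 (blue): { -4; -15/4; -59/16; -117/32 | -29/8; -7/2; -3; -2; -1; 0 } so -233/64
edge 11 of 13 (red): { -4; -15/4; -59/16; -117/32 | -233/64; -29/8; -7/2; -3; -2; -1; 0 } so -467/128
edge 12 of 13 (blue): { -4; -15/4; -59/16; -117/32; -467/128 | -233/64; -29/8; -7/2; -3; -2; -1; 0 } so -933/256
edge 13 of 13 (blue): { -4; -15/4; -59/16; -117/32; -467/128; -933/256 | -233/64; -29/8; -7/2; -3; -2; -1; 0 } so -1865/512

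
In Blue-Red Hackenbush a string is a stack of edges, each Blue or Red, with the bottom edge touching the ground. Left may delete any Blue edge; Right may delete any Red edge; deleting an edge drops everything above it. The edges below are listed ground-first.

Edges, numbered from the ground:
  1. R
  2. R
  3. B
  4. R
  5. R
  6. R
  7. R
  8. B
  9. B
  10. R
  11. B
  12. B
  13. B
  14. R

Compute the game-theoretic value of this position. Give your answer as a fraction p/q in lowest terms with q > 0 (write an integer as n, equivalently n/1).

Build value(s[:k]) for k = 1..14, string s = R R B R R R R B B R B B B R.
step 1: add R to get R; options L={  } R={ 0 } — -1
step 2: add R to get RR; options L={  } R={ -1, 0 } — -2
step 3: add B to get RRB; options L={ -2 } R={ -1, 0 } — -3/2
step 4: add R to get RRBR; options L={ -2 } R={ -3/2, -1, 0 } — -7/4
step 5: add R to get RRBRR; options L={ -2 } R={ -7/4, -3/2, -1, 0 } — -15/8
step 6: add R to get RRBRRR; options L={ -2 } R={ -15/8, -7/4, -3/2, -1, 0 } — -31/16
step 7: add R to get RRBRRRR; options L={ -2 } R={ -31/16, -15/8, -7/4, -3/2, -1, 0 } — -63/32
step 8: add B to get RRBRRRRB; options L={ -2, -63/32 } R={ -31/16, -15/8, -7/4, -3/2, -1, 0 } — -125/64
step 9: add B to get RRBRRRRBB; options L={ -2, -63/32, -125/64 } R={ -31/16, -15/8, -7/4, -3/2, -1, 0 } — -249/128
step 10: add R to get RRBRRRRBBR; options L={ -2, -63/32, -125/64 } R={ -249/128, -31/16, -15/8, -7/4, -3/2, -1, 0 } — -499/256
step 11: add B to get RRBRRRRBBRB; options L={ -2, -63/32, -125/64, -499/256 } R={ -249/128, -31/16, -15/8, -7/4, -3/2, -1, 0 } — -997/512
step 12: add B to get RRBRRRRBBRBB; options L={ -2, -63/32, -125/64, -499/256, -997/512 } R={ -249/128, -31/16, -15/8, -7/4, -3/2, -1, 0 } — -1993/1024
step 13: add B to get RRBRRRRBBRBBB; options L={ -2, -63/32, -125/64, -499/256, -997/512, -1993/1024 } R={ -249/128, -31/16, -15/8, -7/4, -3/2, -1, 0 } — -3985/2048
step 14: add R to get RRBRRRRBBRBBBR; options L={ -2, -63/32, -125/64, -499/256, -997/512, -1993/1024 } R={ -3985/2048, -249/128, -31/16, -15/8, -7/4, -3/2, -1, 0 } — -7971/4096

-7971/4096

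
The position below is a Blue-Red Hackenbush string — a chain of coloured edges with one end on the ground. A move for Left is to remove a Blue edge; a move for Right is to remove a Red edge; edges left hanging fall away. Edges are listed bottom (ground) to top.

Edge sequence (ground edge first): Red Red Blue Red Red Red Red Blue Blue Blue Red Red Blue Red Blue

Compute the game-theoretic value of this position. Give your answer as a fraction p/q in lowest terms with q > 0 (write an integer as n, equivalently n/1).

-15925/8192

R: Left { none }, Right { 0 } = simplest -1
RR: Left { none }, Right { -1; 0 } = simplest -2
RRB: Left { -2 }, Right { -1; 0 } = simplest -3/2
RRBR: Left { -2 }, Right { -3/2; -1; 0 } = simplest -7/4
RRBRR: Left { -2 }, Right { -7/4; -3/2; -1; 0 } = simplest -15/8
RRBRRR: Left { -2 }, Right { -15/8; -7/4; -3/2; -1; 0 } = simplest -31/16
RRBRRRR: Left { -2 }, Right { -31/16; -15/8; -7/4; -3/2; -1; 0 } = simplest -63/32
RRBRRRRB: Left { -2; -63/32 }, Right { -31/16; -15/8; -7/4; -3/2; -1; 0 } = simplest -125/64
RRBRRRRBB: Left { -2; -63/32; -125/64 }, Right { -31/16; -15/8; -7/4; -3/2; -1; 0 } = simplest -249/128
RRBRRRRBBB: Left { -2; -63/32; -125/64; -249/128 }, Right { -31/16; -15/8; -7/4; -3/2; -1; 0 } = simplest -497/256
RRBRRRRBBBR: Left { -2; -63/32; -125/64; -249/128 }, Right { -497/256; -31/16; -15/8; -7/4; -3/2; -1; 0 } = simplest -995/512
RRBRRRRBBBRR: Left { -2; -63/32; -125/64; -249/128 }, Right { -995/512; -497/256; -31/16; -15/8; -7/4; -3/2; -1; 0 } = simplest -1991/1024
RRBRRRRBBBRRB: Left { -2; -63/32; -125/64; -249/128; -1991/1024 }, Right { -995/512; -497/256; -31/16; -15/8; -7/4; -3/2; -1; 0 } = simplest -3981/2048
RRBRRRRBBBRRBR: Left { -2; -63/32; -125/64; -249/128; -1991/1024 }, Right { -3981/2048; -995/512; -497/256; -31/16; -15/8; -7/4; -3/2; -1; 0 } = simplest -7963/4096
RRBRRRRBBBRRBRB: Left { -2; -63/32; -125/64; -249/128; -1991/1024; -7963/4096 }, Right { -3981/2048; -995/512; -497/256; -31/16; -15/8; -7/4; -3/2; -1; 0 } = simplest -15925/8192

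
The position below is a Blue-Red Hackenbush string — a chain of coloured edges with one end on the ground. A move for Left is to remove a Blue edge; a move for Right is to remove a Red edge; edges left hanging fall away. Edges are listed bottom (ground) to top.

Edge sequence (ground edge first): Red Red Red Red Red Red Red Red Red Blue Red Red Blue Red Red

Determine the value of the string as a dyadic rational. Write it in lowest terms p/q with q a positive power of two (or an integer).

1 of 15 · R · max L −∞ · min R 0 gives -1
2 of 15 · RR · max L −∞ · min R -1 gives -2
3 of 15 · RRR · max L −∞ · min R -2 gives -3
4 of 15 · RRRR · max L −∞ · min R -3 gives -4
5 of 15 · RRRRR · max L −∞ · min R -4 gives -5
6 of 15 · RRRRRR · max L −∞ · min R -5 gives -6
7 of 15 · RRRRRRR · max L −∞ · min R -6 gives -7
8 of 15 · RRRRRRRR · max L −∞ · min R -7 gives -8
9 of 15 · RRRRRRRRR · max L −∞ · min R -8 gives -9
10 of 15 · RRRRRRRRRB · max L -9 · min R -8 gives -17/2
11 of 15 · RRRRRRRRRBR · max L -9 · min R -17/2 gives -35/4
12 of 15 · RRRRRRRRRBRR · max L -9 · min R -35/4 gives -71/8
13 of 15 · RRRRRRRRRBRRB · max L -71/8 · min R -35/4 gives -141/16
14 of 15 · RRRRRRRRRBRRBR · max L -71/8 · min R -141/16 gives -283/32
15 of 15 · RRRRRRRRRBRRBRR · max L -71/8 · min R -283/32 gives -567/64

-567/64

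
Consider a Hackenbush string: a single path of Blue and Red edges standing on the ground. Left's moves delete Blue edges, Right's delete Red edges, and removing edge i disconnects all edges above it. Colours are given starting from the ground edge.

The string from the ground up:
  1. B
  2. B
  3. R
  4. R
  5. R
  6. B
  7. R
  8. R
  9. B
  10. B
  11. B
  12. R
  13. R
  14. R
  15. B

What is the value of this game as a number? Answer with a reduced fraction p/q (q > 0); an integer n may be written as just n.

Recurse on prefixes of the 15-edge string B B R R R B R R B B B R R R B:
G_1 [B]  L=[0]  R=[—]  — 1
G_2 [BB]  L=[0; 1]  R=[—]  — 2
G_3 [BBR]  L=[0; 1]  R=[2]  — 3/2
G_4 [BBRR]  L=[0; 1]  R=[3/2; 2]  — 5/4
G_5 [BBRRR]  L=[0; 1]  R=[5/4; 3/2; 2]  — 9/8
G_6 [BBRRRB]  L=[0; 1; 9/8]  R=[5/4; 3/2; 2]  — 19/16
G_7 [BBRRRBR]  L=[0; 1; 9/8]  R=[19/16; 5/4; 3/2; 2]  — 37/32
G_8 [BBRRRBRR]  L=[0; 1; 9/8]  R=[37/32; 19/16; 5/4; 3/2; 2]  — 73/64
G_9 [BBRRRBRRB]  L=[0; 1; 9/8; 73/64]  R=[37/32; 19/16; 5/4; 3/2; 2]  — 147/128
G_10 [BBRRRBRRBB]  L=[0; 1; 9/8; 73/64; 147/128]  R=[37/32; 19/16; 5/4; 3/2; 2]  — 295/256
G_11 [BBRRRBRRBBB]  L=[0; 1; 9/8; 73/64; 147/128; 295/256]  R=[37/32; 19/16; 5/4; 3/2; 2]  — 591/512
G_12 [BBRRRBRRBBBR]  L=[0; 1; 9/8; 73/64; 147/128; 295/256]  R=[591/512; 37/32; 19/16; 5/4; 3/2; 2]  — 1181/1024
G_13 [BBRRRBRRBBBRR]  L=[0; 1; 9/8; 73/64; 147/128; 295/256]  R=[1181/1024; 591/512; 37/32; 19/16; 5/4; 3/2; 2]  — 2361/2048
G_14 [BBRRRBRRBBBRRR]  L=[0; 1; 9/8; 73/64; 147/128; 295/256]  R=[2361/2048; 1181/1024; 591/512; 37/32; 19/16; 5/4; 3/2; 2]  — 4721/4096
G_15 [BBRRRBRRBBBRRRB]  L=[0; 1; 9/8; 73/64; 147/128; 295/256; 4721/4096]  R=[2361/2048; 1181/1024; 591/512; 37/32; 19/16; 5/4; 3/2; 2]  — 9443/8192

9443/8192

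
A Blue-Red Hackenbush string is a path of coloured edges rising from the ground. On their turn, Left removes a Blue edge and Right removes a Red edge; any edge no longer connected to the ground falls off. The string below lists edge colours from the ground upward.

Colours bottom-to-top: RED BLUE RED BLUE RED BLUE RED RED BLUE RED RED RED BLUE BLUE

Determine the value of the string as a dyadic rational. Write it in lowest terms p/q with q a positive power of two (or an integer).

-5561/8192

Prefix values for RED BLUE RED BLUE RED BLUE RED RED BLUE RED RED RED BLUE BLUE via {L|R} + simplicity:
1 of 14 · R · max L −∞ · min R 0 so -1
2 of 14 · RB · max L -1 · min R 0 so -1/2
3 of 14 · RBR · max L -1 · min R -1/2 so -3/4
4 of 14 · RBRB · max L -3/4 · min R -1/2 so -5/8
5 of 14 · RBRBR · max L -3/4 · min R -5/8 so -11/16
6 of 14 · RBRBRB · max L -11/16 · min R -5/8 so -21/32
7 of 14 · RBRBRBR · max L -11/16 · min R -21/32 so -43/64
8 of 14 · RBRBRBRR · max L -11/16 · min R -43/64 so -87/128
9 of 14 · RBRBRBRRB · max L -87/128 · min R -43/64 so -173/256
10 of 14 · RBRBRBRRBR · max L -87/128 · min R -173/256 so -347/512
11 of 14 · RBRBRBRRBRR · max L -87/128 · min R -347/512 so -695/1024
12 of 14 · RBRBRBRRBRRR · max L -87/128 · min R -695/1024 so -1391/2048
13 of 14 · RBRBRBRRBRRRB · max L -1391/2048 · min R -695/1024 so -2781/4096
14 of 14 · RBRBRBRRBRRRBB · max L -2781/4096 · min R -695/1024 so -5561/8192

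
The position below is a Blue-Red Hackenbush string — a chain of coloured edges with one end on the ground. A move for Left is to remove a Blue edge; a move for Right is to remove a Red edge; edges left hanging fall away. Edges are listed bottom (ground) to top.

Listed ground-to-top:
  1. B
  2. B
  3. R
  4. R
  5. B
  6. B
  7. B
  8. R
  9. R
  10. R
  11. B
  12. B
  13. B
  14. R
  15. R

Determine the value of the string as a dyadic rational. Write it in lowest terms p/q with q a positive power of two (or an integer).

11833/8192

value(B) = { 0 |  } so 1
value(BB) = { 0; 1 |  } so 2
value(BBR) = { 0; 1 | 2 } so 3/2
value(BBRR) = { 0; 1 | 3/2; 2 } so 5/4
value(BBRRB) = { 0; 1; 5/4 | 3/2; 2 } so 11/8
value(BBRRBB) = { 0; 1; 5/4; 11/8 | 3/2; 2 } so 23/16
value(BBRRBBB) = { 0; 1; 5/4; 11/8; 23/16 | 3/2; 2 } so 47/32
value(BBRRBBBR) = { 0; 1; 5/4; 11/8; 23/16 | 47/32; 3/2; 2 } so 93/64
value(BBRRBBBRR) = { 0; 1; 5/4; 11/8; 23/16 | 93/64; 47/32; 3/2; 2 } so 185/128
value(BBRRBBBRRR) = { 0; 1; 5/4; 11/8; 23/16 | 185/128; 93/64; 47/32; 3/2; 2 } so 369/256
value(BBRRBBBRRRB) = { 0; 1; 5/4; 11/8; 23/16; 369/256 | 185/128; 93/64; 47/32; 3/2; 2 } so 739/512
value(BBRRBBBRRRBB) = { 0; 1; 5/4; 11/8; 23/16; 369/256; 739/512 | 185/128; 93/64; 47/32; 3/2; 2 } so 1479/1024
value(BBRRBBBRRRBBB) = { 0; 1; 5/4; 11/8; 23/16; 369/256; 739/512; 1479/1024 | 185/128; 93/64; 47/32; 3/2; 2 } so 2959/2048
value(BBRRBBBRRRBBBR) = { 0; 1; 5/4; 11/8; 23/16; 369/256; 739/512; 1479/1024 | 2959/2048; 185/128; 93/64; 47/32; 3/2; 2 } so 5917/4096
value(BBRRBBBRRRBBBRR) = { 0; 1; 5/4; 11/8; 23/16; 369/256; 739/512; 1479/1024 | 5917/4096; 2959/2048; 185/128; 93/64; 47/32; 3/2; 2 } so 11833/8192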